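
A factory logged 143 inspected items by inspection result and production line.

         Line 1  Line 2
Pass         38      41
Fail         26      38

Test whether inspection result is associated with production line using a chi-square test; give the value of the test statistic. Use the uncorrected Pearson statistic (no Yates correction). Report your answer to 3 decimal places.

Row totals: 79, 64. Column totals: 64, 79. Grand total N = 143.
Expected counts (row total × column total / N):
  Pass, Line 1: 79×64/143 = 35.3566
  Pass, Line 2: 79×79/143 = 43.6434
  Fail, Line 1: 64×64/143 = 28.6434
  Fail, Line 2: 64×79/143 = 35.3566
Contributions (O − E)²/E:
  (38 − 35.3566)²/35.3566 = 0.1976
  (41 − 43.6434)²/43.6434 = 0.1601
  (26 − 28.6434)²/28.6434 = 0.2440
  (38 − 35.3566)²/35.3566 = 0.1976
χ² = 0.1976 + 0.1601 + 0.2440 + 0.1976 = 0.799

0.799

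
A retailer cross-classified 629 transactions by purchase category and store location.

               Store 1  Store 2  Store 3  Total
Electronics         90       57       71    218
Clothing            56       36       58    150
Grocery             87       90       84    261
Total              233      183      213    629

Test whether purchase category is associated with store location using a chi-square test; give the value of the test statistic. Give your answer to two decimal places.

7.97

Grand total N = 629.
Expected counts (row total × column total / N):
  Electronics, Store 1: 218×233/629 = 80.754
  Electronics, Store 2: 218×183/629 = 63.424
  Electronics, Store 3: 218×213/629 = 73.822
  Clothing, Store 1: 150×233/629 = 55.564
  Clothing, Store 2: 150×183/629 = 43.641
  Clothing, Store 3: 150×213/629 = 50.795
  Grocery, Store 1: 261×233/629 = 96.682
  Grocery, Store 2: 261×183/629 = 75.935
  Grocery, Store 3: 261×213/629 = 88.383
Contributions (O − E)²/E:
  (90 − 80.754)²/80.754 = 1.0586
  (57 − 63.424)²/63.424 = 0.6507
  (71 − 73.822)²/73.822 = 0.1079
  (56 − 55.564)²/55.564 = 0.0034
  (36 − 43.641)²/43.641 = 1.3378
  (58 − 50.795)²/50.795 = 1.0220
  (87 − 96.682)²/96.682 = 0.9696
  (90 − 75.935)²/75.935 = 2.6052
  (84 − 88.383)²/88.383 = 0.2174
χ² = 1.0586 + 0.6507 + 0.1079 + 0.0034 + 1.3378 + 1.0220 + 0.9696 + 2.6052 + 0.2174 = 7.97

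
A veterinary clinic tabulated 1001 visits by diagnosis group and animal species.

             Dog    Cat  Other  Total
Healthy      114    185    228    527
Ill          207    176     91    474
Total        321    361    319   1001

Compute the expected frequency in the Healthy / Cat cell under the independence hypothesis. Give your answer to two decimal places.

190.06

Row total (Healthy) = 527; column total (Cat) = 361; grand total N = 1001.
Expected count = (row total × column total) / N = 527 × 361 / 1001 = 190.06.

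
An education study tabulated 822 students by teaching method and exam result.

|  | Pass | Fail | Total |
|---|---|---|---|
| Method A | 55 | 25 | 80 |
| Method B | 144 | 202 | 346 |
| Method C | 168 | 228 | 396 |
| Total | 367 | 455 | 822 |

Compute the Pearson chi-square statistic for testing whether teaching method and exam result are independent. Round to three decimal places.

Grand total N = 822.
Expected counts (row total × column total / N):
  Method A, Pass: 80×367/822 = 35.71776
  Method A, Fail: 80×455/822 = 44.28224
  Method B, Pass: 346×367/822 = 154.47932
  Method B, Fail: 346×455/822 = 191.52068
  Method C, Pass: 396×367/822 = 176.80292
  Method C, Fail: 396×455/822 = 219.19708
Contributions (O − E)²/E:
  (55 − 35.71776)²/35.71776 = 10.4095
  (25 − 44.28224)²/44.28224 = 8.3963
  (144 − 154.47932)²/154.47932 = 0.7109
  (202 − 191.52068)²/191.52068 = 0.5734
  (168 − 176.80292)²/176.80292 = 0.4383
  (228 − 219.19708)²/219.19708 = 0.3535
χ² = 10.4095 + 8.3963 + 0.7109 + 0.5734 + 0.4383 + 0.3535 = 20.882

20.882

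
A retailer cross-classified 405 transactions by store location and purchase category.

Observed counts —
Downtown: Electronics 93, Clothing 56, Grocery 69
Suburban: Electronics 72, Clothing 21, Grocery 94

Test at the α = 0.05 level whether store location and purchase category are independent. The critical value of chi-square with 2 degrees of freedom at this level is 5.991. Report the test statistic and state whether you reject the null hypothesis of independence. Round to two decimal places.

20.16; reject H₀

Row totals: 218, 187. Column totals: 165, 77, 163. Grand total N = 405.
Expected counts (row total × column total / N):
  Downtown, Electronics: 218×165/405 = 88.815
  Downtown, Clothing: 218×77/405 = 41.447
  Downtown, Grocery: 218×163/405 = 87.738
  Suburban, Electronics: 187×165/405 = 76.185
  Suburban, Clothing: 187×77/405 = 35.553
  Suburban, Grocery: 187×163/405 = 75.262
Contributions (O − E)²/E:
  (93 − 88.815)²/88.815 = 0.1972
  (56 − 41.447)²/41.447 = 5.1099
  (69 − 87.738)²/87.738 = 4.0018
  (72 − 76.185)²/76.185 = 0.2299
  (21 − 35.553)²/35.553 = 5.9570
  (94 − 75.262)²/75.262 = 4.6652
χ² = 0.1972 + 5.1099 + 4.0018 + 0.2299 + 5.9570 + 4.6652 = 20.16
df = (2−1)(3−1) = 2. Since 20.16 > 5.991, reject the null hypothesis of independence at α = 0.05.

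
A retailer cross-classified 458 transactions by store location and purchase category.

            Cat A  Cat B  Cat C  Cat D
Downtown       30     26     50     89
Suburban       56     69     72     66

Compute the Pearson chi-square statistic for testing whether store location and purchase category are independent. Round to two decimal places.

25.16

Row totals: 195, 263. Column totals: 86, 95, 122, 155. Grand total N = 458.
Expected counts (row total × column total / N):
  Downtown, Cat A: 195×86/458 = 36.616
  Downtown, Cat B: 195×95/458 = 40.448
  Downtown, Cat C: 195×122/458 = 51.943
  Downtown, Cat D: 195×155/458 = 65.993
  Suburban, Cat A: 263×86/458 = 49.384
  Suburban, Cat B: 263×95/458 = 54.552
  Suburban, Cat C: 263×122/458 = 70.057
  Suburban, Cat D: 263×155/458 = 89.007
Contributions (O − E)²/E:
  (30 − 36.616)²/36.616 = 1.1954
  (26 − 40.448)²/40.448 = 5.1608
  (50 − 51.943)²/51.943 = 0.0727
  (89 − 65.993)²/65.993 = 8.0209
  (56 − 49.384)²/49.384 = 0.8863
  (69 − 54.552)²/54.552 = 3.8265
  (72 − 70.057)²/70.057 = 0.0539
  (66 − 89.007)²/89.007 = 5.9470
χ² = 1.1954 + 5.1608 + 0.0727 + 8.0209 + 0.8863 + 3.8265 + 0.0539 + 5.9470 = 25.16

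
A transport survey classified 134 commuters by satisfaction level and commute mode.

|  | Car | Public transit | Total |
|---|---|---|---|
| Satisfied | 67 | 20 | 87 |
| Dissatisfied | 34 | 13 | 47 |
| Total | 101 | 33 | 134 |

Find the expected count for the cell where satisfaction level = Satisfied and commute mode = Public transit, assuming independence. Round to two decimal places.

21.43

Row total (Satisfied) = 87; column total (Public transit) = 33; grand total N = 134.
Expected count = (row total × column total) / N = 87 × 33 / 134 = 21.43.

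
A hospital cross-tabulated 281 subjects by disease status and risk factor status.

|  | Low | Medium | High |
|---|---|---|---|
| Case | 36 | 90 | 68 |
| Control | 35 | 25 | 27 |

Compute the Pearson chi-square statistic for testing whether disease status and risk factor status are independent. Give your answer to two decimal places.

Row totals: 194, 87. Column totals: 71, 115, 95. Grand total N = 281.
Expected counts (row total × column total / N):
  Case, Low: 194×71/281 = 49.018
  Case, Medium: 194×115/281 = 79.395
  Case, High: 194×95/281 = 65.587
  Control, Low: 87×71/281 = 21.982
  Control, Medium: 87×115/281 = 35.605
  Control, High: 87×95/281 = 29.413
Contributions (O − E)²/E:
  (36 − 49.018)²/49.018 = 3.4573
  (90 − 79.395)²/79.395 = 1.4165
  (68 − 65.587)²/65.587 = 0.0888
  (35 − 21.982)²/21.982 = 7.7094
  (25 − 35.605)²/35.605 = 3.1587
  (27 − 29.413)²/29.413 = 0.1980
χ² = 3.4573 + 1.4165 + 0.0888 + 7.7094 + 3.1587 + 0.1980 = 16.03

16.03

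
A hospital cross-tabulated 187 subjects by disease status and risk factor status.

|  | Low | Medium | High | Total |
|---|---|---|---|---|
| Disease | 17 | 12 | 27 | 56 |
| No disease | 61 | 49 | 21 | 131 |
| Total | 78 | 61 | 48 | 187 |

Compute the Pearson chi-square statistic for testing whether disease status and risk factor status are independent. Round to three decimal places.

21.371

Grand total N = 187.
Expected counts (row total × column total / N):
  Disease, Low: 56×78/187 = 23.3583
  Disease, Medium: 56×61/187 = 18.2674
  Disease, High: 56×48/187 = 14.3743
  No disease, Low: 131×78/187 = 54.6417
  No disease, Medium: 131×61/187 = 42.7326
  No disease, High: 131×48/187 = 33.6257
Contributions (O − E)²/E:
  (17 − 23.3583)²/23.3583 = 1.7308
  (12 − 18.2674)²/18.2674 = 2.1503
  (27 − 14.3743)²/14.3743 = 11.0898
  (61 − 54.6417)²/54.6417 = 0.7399
  (49 − 42.7326)²/42.7326 = 0.9192
  (21 − 33.6257)²/33.6257 = 4.7407
χ² = 1.7308 + 2.1503 + 11.0898 + 0.7399 + 0.9192 + 4.7407 = 21.371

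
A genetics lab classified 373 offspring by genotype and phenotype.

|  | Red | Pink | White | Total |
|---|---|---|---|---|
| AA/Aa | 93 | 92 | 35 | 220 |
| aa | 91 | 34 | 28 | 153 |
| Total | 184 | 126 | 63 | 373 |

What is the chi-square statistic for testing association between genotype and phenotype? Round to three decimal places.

15.979

Grand total N = 373.
Expected counts (row total × column total / N):
  AA/Aa, Red: 220×184/373 = 108.5255
  AA/Aa, Pink: 220×126/373 = 74.3164
  AA/Aa, White: 220×63/373 = 37.1582
  aa, Red: 153×184/373 = 75.4745
  aa, Pink: 153×126/373 = 51.6836
  aa, White: 153×63/373 = 25.8418
Contributions (O − E)²/E:
  (93 − 108.5255)²/108.5255 = 2.2211
  (92 − 74.3164)²/74.3164 = 4.2078
  (35 − 37.1582)²/37.1582 = 0.1254
  (91 − 75.4745)²/75.4745 = 3.1937
  (34 − 51.6836)²/51.6836 = 6.0505
  (28 − 25.8418)²/25.8418 = 0.1802
χ² = 2.2211 + 4.2078 + 0.1254 + 3.1937 + 6.0505 + 0.1802 = 15.979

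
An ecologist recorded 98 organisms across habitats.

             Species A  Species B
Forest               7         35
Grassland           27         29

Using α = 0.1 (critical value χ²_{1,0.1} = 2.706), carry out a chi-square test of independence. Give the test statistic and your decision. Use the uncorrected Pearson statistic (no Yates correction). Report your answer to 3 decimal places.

Row totals: 42, 56. Column totals: 34, 64. Grand total N = 98.
Expected counts (row total × column total / N):
  Forest, Species A: 42×34/98 = 14.5714
  Forest, Species B: 42×64/98 = 27.4286
  Grassland, Species A: 56×34/98 = 19.4286
  Grassland, Species B: 56×64/98 = 36.5714
Contributions (O − E)²/E:
  (7 − 14.5714)²/14.5714 = 3.9342
  (35 − 27.4286)²/27.4286 = 2.0900
  (27 − 19.4286)²/19.4286 = 2.9506
  (29 − 36.5714)²/36.5714 = 1.5675
χ² = 3.9342 + 2.0900 + 2.9506 + 1.5675 = 10.542
df = (2−1)(2−1) = 1. Since 10.542 > 2.706, reject the null hypothesis of independence at α = 0.1.

10.542; reject H₀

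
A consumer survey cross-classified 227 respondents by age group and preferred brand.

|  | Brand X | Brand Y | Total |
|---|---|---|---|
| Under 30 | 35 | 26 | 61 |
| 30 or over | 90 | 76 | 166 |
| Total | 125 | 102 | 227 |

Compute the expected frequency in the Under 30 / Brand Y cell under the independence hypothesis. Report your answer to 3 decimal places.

Row total (Under 30) = 61; column total (Brand Y) = 102; grand total N = 227.
Expected count = (row total × column total) / N = 61 × 102 / 227 = 27.410.

27.410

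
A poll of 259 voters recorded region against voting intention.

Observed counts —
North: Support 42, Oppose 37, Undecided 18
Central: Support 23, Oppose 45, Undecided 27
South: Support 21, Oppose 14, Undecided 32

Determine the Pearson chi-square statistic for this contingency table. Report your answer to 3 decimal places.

24.294

Row totals: 97, 95, 67. Column totals: 86, 96, 77. Grand total N = 259.
Expected counts (row total × column total / N):
  North, Support: 97×86/259 = 32.2085
  North, Oppose: 97×96/259 = 35.9537
  North, Undecided: 97×77/259 = 28.8378
  Central, Support: 95×86/259 = 31.5444
  Central, Oppose: 95×96/259 = 35.2124
  Central, Undecided: 95×77/259 = 28.2432
  South, Support: 67×86/259 = 22.2471
  South, Oppose: 67×96/259 = 24.8340
  South, Undecided: 67×77/259 = 19.9189
Contributions (O − E)²/E:
  (42 − 32.2085)²/32.2085 = 2.9767
  (37 − 35.9537)²/35.9537 = 0.0304
  (18 − 28.8378)²/28.8378 = 4.0731
  (23 − 31.5444)²/31.5444 = 2.3144
  (45 − 35.2124)²/35.2124 = 2.7206
  (27 − 28.2432)²/28.2432 = 0.0547
  (21 − 22.2471)²/22.2471 = 0.0699
  (14 − 24.8340)²/24.8340 = 4.7264
  (32 − 19.9189)²/19.9189 = 7.3274
χ² = 2.9767 + 0.0304 + 4.0731 + 2.3144 + 2.7206 + 0.0547 + 0.0699 + 4.7264 + 7.3274 = 24.294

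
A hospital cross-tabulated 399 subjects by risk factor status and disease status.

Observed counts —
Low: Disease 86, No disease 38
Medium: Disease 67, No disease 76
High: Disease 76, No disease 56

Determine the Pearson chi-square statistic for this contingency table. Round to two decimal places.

Row totals: 124, 143, 132. Column totals: 229, 170. Grand total N = 399.
Expected counts (row total × column total / N):
  Low, Disease: 124×229/399 = 71.168
  Low, No disease: 124×170/399 = 52.832
  Medium, Disease: 143×229/399 = 82.073
  Medium, No disease: 143×170/399 = 60.927
  High, Disease: 132×229/399 = 75.759
  High, No disease: 132×170/399 = 56.241
Contributions (O − E)²/E:
  (86 − 71.168)²/71.168 = 3.0911
  (38 − 52.832)²/52.832 = 4.1639
  (67 − 82.073)²/82.073 = 2.7682
  (76 − 60.927)²/60.927 = 3.7290
  (76 − 75.759)²/75.759 = 0.0008
  (56 − 56.241)²/56.241 = 0.0010
χ² = 3.0911 + 4.1639 + 2.7682 + 3.7290 + 0.0008 + 0.0010 = 13.75

13.75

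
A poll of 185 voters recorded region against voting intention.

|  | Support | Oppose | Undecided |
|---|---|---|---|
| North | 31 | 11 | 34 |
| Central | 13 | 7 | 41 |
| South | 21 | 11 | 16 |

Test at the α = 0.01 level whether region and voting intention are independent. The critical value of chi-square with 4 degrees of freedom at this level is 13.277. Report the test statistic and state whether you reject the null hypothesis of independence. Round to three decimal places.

14.173; reject H₀

Row totals: 76, 61, 48. Column totals: 65, 29, 91. Grand total N = 185.
Expected counts (row total × column total / N):
  North, Support: 76×65/185 = 26.7027
  North, Oppose: 76×29/185 = 11.9135
  North, Undecided: 76×91/185 = 37.3838
  Central, Support: 61×65/185 = 21.4324
  Central, Oppose: 61×29/185 = 9.5622
  Central, Undecided: 61×91/185 = 30.0054
  South, Support: 48×65/185 = 16.8649
  South, Oppose: 48×29/185 = 7.5243
  South, Undecided: 48×91/185 = 23.6108
Contributions (O − E)²/E:
  (31 − 26.7027)²/26.7027 = 0.6916
  (11 − 11.9135)²/11.9135 = 0.0700
  (34 − 37.3838)²/37.3838 = 0.3063
  (13 − 21.4324)²/21.4324 = 3.3177
  (7 − 9.5622)²/9.5622 = 0.6865
  (41 − 30.0054)²/30.0054 = 4.0286
  (21 − 16.8649)²/16.8649 = 1.0139
  (11 − 7.5243)²/7.5243 = 1.6055
  (16 − 23.6108)²/23.6108 = 2.4533
χ² = 0.6916 + 0.0700 + 0.3063 + 3.3177 + 0.6865 + 4.0286 + 1.0139 + 1.6055 + 2.4533 = 14.173
df = (3−1)(3−1) = 4. Since 14.173 > 13.277, reject the null hypothesis of independence at α = 0.01.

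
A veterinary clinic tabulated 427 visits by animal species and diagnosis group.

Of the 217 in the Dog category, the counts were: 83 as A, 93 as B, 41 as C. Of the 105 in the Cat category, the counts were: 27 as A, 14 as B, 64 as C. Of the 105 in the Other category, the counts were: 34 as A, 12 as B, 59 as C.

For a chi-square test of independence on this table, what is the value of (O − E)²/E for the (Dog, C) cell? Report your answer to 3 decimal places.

Row total (Dog) = 217; column total (C) = 164; N = 427.
Expected count E = 217 × 164 / 427 = 83.3443.
Contribution = (O − E)²/E = (41 − 83.3443)² / 83.3443 = 21.514.

21.514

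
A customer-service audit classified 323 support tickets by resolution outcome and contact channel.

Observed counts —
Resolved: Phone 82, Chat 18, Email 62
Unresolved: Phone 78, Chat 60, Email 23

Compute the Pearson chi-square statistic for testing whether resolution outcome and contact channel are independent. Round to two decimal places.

40.61

Row totals: 162, 161. Column totals: 160, 78, 85. Grand total N = 323.
Expected counts (row total × column total / N):
  Resolved, Phone: 162×160/323 = 80.248
  Resolved, Chat: 162×78/323 = 39.121
  Resolved, Email: 162×85/323 = 42.632
  Unresolved, Phone: 161×160/323 = 79.752
  Unresolved, Chat: 161×78/323 = 38.879
  Unresolved, Email: 161×85/323 = 42.368
Contributions (O − E)²/E:
  (82 − 80.248)²/80.248 = 0.0383
  (18 − 39.121)²/39.121 = 11.4030
  (62 − 42.632)²/42.632 = 8.7990
  (78 − 79.752)²/79.752 = 0.0385
  (60 − 38.879)²/38.879 = 11.4740
  (23 − 42.368)²/42.368 = 8.8538
χ² = 0.0383 + 11.4030 + 8.7990 + 0.0385 + 11.4740 + 8.8538 = 40.61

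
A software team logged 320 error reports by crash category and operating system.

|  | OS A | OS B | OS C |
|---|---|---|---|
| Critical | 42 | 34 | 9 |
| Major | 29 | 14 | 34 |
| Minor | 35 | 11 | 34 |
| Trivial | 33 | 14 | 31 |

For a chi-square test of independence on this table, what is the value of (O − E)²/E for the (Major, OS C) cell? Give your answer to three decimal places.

Row total (Major) = 77; column total (OS C) = 108; N = 320.
Expected count E = 77 × 108 / 320 = 25.9875.
Contribution = (O − E)²/E = (34 − 25.9875)² / 25.9875 = 2.470.

2.470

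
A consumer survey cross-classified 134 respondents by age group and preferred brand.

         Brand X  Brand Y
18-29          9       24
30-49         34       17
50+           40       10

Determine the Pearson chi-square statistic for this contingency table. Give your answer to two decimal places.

24.22

Row totals: 33, 51, 50. Column totals: 83, 51. Grand total N = 134.
Expected counts (row total × column total / N):
  18-29, Brand X: 33×83/134 = 20.440
  18-29, Brand Y: 33×51/134 = 12.560
  30-49, Brand X: 51×83/134 = 31.590
  30-49, Brand Y: 51×51/134 = 19.410
  50+, Brand X: 50×83/134 = 30.970
  50+, Brand Y: 50×51/134 = 19.030
Contributions (O − E)²/E:
  (9 − 20.440)²/20.440 = 6.4028
  (24 − 12.560)²/12.560 = 10.4199
  (34 − 31.590)²/31.590 = 0.1839
  (17 − 19.410)²/19.410 = 0.2992
  (40 − 30.970)²/30.970 = 2.6329
  (10 − 19.030)²/19.030 = 4.2849
χ² = 6.4028 + 10.4199 + 0.1839 + 0.2992 + 2.6329 + 4.2849 = 24.22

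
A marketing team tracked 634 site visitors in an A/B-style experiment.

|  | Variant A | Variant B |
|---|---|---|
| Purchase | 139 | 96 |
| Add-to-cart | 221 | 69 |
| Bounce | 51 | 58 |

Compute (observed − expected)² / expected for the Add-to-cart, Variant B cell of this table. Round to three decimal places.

Row total (Add-to-cart) = 290; column total (Variant B) = 223; N = 634.
Expected count E = 290 × 223 / 634 = 102.00315.
Contribution = (O − E)²/E = (69 − 102.00315)² / 102.00315 = 10.678.

10.678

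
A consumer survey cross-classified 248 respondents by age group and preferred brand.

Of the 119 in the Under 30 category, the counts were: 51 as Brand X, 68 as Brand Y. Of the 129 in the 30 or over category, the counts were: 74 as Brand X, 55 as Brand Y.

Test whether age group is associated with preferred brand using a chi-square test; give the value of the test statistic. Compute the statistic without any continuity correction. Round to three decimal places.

Row totals: 119, 129. Column totals: 125, 123. Grand total N = 248.
Expected counts (row total × column total / N):
  Under 30, Brand X: 119×125/248 = 59.9798
  Under 30, Brand Y: 119×123/248 = 59.0202
  30 or over, Brand X: 129×125/248 = 65.0202
  30 or over, Brand Y: 129×123/248 = 63.9798
Contributions (O − E)²/E:
  (51 − 59.9798)²/59.9798 = 1.3444
  (68 − 59.0202)²/59.0202 = 1.3663
  (74 − 65.0202)²/65.0202 = 1.2402
  (55 − 63.9798)²/63.9798 = 1.2603
χ² = 1.3444 + 1.3663 + 1.2402 + 1.2603 = 5.211

5.211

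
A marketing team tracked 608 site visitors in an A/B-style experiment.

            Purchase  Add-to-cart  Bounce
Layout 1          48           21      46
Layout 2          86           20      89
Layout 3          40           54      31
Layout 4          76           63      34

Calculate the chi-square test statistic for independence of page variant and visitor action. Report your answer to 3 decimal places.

Row totals: 115, 195, 125, 173. Column totals: 250, 158, 200. Grand total N = 608.
Expected counts (row total × column total / N):
  Layout 1, Purchase: 115×250/608 = 47.2862
  Layout 1, Add-to-cart: 115×158/608 = 29.8849
  Layout 1, Bounce: 115×200/608 = 37.8289
  Layout 2, Purchase: 195×250/608 = 80.1809
  Layout 2, Add-to-cart: 195×158/608 = 50.6743
  Layout 2, Bounce: 195×200/608 = 64.1447
  Layout 3, Purchase: 125×250/608 = 51.3980
  Layout 3, Add-to-cart: 125×158/608 = 32.4836
  Layout 3, Bounce: 125×200/608 = 41.1184
  Layout 4, Purchase: 173×250/608 = 71.1349
  Layout 4, Add-to-cart: 173×158/608 = 44.9572
  Layout 4, Bounce: 173×200/608 = 56.9079
Contributions (O − E)²/E:
  (48 − 47.2862)²/47.2862 = 0.0108
  (21 − 29.8849)²/29.8849 = 2.6415
  (46 − 37.8289)²/37.8289 = 1.7650
  (86 − 80.1809)²/80.1809 = 0.4223
  (20 − 50.6743)²/50.6743 = 18.5678
  (89 − 64.1447)²/64.1447 = 9.6311
  (40 − 51.3980)²/51.3980 = 2.5276
  (54 − 32.4836)²/32.4836 = 14.2520
  (31 − 41.1184)²/41.1184 = 2.4899
  (76 − 71.1349)²/71.1349 = 0.3327
  (63 − 44.9572)²/44.9572 = 7.2412
  (34 − 56.9079)²/56.9079 = 9.2214
χ² = 0.0108 + 2.6415 + 1.7650 + 0.4223 + 18.5678 + 9.6311 + 2.5276 + 14.2520 + 2.4899 + 0.3327 + 7.2412 + 9.2214 = 69.103

69.103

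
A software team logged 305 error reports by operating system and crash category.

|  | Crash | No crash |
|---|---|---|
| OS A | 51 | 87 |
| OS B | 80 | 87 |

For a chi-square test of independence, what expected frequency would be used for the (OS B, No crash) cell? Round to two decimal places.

95.27

Row total (OS B) = 167; column total (No crash) = 174; grand total N = 305.
Expected count = (row total × column total) / N = 167 × 174 / 305 = 95.27.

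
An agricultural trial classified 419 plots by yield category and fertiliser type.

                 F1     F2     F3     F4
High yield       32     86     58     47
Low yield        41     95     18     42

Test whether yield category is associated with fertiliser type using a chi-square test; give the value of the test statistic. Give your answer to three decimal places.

21.239

Row totals: 223, 196. Column totals: 73, 181, 76, 89. Grand total N = 419.
Expected counts (row total × column total / N):
  High yield, F1: 223×73/419 = 38.8520
  High yield, F2: 223×181/419 = 96.3317
  High yield, F3: 223×76/419 = 40.4487
  High yield, F4: 223×89/419 = 47.3675
  Low yield, F1: 196×73/419 = 34.1480
  Low yield, F2: 196×181/419 = 84.6683
  Low yield, F3: 196×76/419 = 35.5513
  Low yield, F4: 196×89/419 = 41.6325
Contributions (O − E)²/E:
  (32 − 38.8520)²/38.8520 = 1.2084
  (86 − 96.3317)²/96.3317 = 1.1081
  (58 − 40.4487)²/40.4487 = 7.6158
  (47 − 47.3675)²/47.3675 = 0.0029
  (41 − 34.1480)²/34.1480 = 1.3749
  (95 − 84.6683)²/84.6683 = 1.2607
  (18 − 35.5513)²/35.5513 = 8.6649
  (42 − 41.6325)²/41.6325 = 0.0032
χ² = 1.2084 + 1.1081 + 7.6158 + 0.0029 + 1.3749 + 1.2607 + 8.6649 + 0.0032 = 21.239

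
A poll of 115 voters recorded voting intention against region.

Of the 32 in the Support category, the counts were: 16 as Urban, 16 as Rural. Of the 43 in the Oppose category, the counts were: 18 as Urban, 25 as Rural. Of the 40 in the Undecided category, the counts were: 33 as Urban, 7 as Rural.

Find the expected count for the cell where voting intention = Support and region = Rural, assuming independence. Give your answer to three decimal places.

13.357

Row total (Support) = 32; column total (Rural) = 48; grand total N = 115.
Expected count = (row total × column total) / N = 32 × 48 / 115 = 13.357.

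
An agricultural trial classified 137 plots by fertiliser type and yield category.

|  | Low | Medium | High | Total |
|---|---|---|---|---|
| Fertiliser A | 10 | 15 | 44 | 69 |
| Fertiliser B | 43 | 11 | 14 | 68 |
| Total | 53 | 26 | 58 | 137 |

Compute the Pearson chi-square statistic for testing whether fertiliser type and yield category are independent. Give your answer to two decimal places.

36.67

Grand total N = 137.
Expected counts (row total × column total / N):
  Fertiliser A, Low: 69×53/137 = 26.693
  Fertiliser A, Medium: 69×26/137 = 13.095
  Fertiliser A, High: 69×58/137 = 29.212
  Fertiliser B, Low: 68×53/137 = 26.307
  Fertiliser B, Medium: 68×26/137 = 12.905
  Fertiliser B, High: 68×58/137 = 28.788
Contributions (O − E)²/E:
  (10 − 26.693)²/26.693 = 10.4393
  (15 − 13.095)²/13.095 = 0.2771
  (44 − 29.212)²/29.212 = 7.4861
  (43 − 26.307)²/26.307 = 10.5925
  (11 − 12.905)²/12.905 = 0.2812
  (14 − 28.788)²/28.788 = 7.5964
χ² = 10.4393 + 0.2771 + 7.4861 + 10.5925 + 0.2812 + 7.5964 = 36.67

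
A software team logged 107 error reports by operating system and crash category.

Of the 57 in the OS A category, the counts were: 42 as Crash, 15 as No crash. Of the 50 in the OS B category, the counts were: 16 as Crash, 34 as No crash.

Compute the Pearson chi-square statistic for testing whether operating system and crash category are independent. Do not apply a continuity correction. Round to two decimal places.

Row totals: 57, 50. Column totals: 58, 49. Grand total N = 107.
Expected counts (row total × column total / N):
  OS A, Crash: 57×58/107 = 30.8972
  OS A, No crash: 57×49/107 = 26.1028
  OS B, Crash: 50×58/107 = 27.1028
  OS B, No crash: 50×49/107 = 22.8972
Contributions (O − E)²/E:
  (42 − 30.8972)²/30.8972 = 3.9898
  (15 − 26.1028)²/26.1028 = 4.7226
  (16 − 27.1028)²/27.1028 = 4.5483
  (34 − 22.8972)²/22.8972 = 5.3837
χ² = 3.9898 + 4.7226 + 4.5483 + 5.3837 = 18.64

18.64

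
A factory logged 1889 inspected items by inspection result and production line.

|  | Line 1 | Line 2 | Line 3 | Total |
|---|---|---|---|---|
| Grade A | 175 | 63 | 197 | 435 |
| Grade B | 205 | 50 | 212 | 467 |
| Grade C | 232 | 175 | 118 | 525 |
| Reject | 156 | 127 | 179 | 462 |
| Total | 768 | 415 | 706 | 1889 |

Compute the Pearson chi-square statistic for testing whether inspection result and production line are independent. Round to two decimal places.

Grand total N = 1889.
Expected counts (row total × column total / N):
  Grade A, Line 1: 435×768/1889 = 176.855
  Grade A, Line 2: 435×415/1889 = 95.566
  Grade A, Line 3: 435×706/1889 = 162.578
  Grade B, Line 1: 467×768/1889 = 189.866
  Grade B, Line 2: 467×415/1889 = 102.597
  Grade B, Line 3: 467×706/1889 = 174.538
  Grade C, Line 1: 525×768/1889 = 213.446
  Grade C, Line 2: 525×415/1889 = 115.339
  Grade C, Line 3: 525×706/1889 = 196.215
  Reject, Line 1: 462×768/1889 = 187.833
  Reject, Line 2: 462×415/1889 = 101.498
  Reject, Line 3: 462×706/1889 = 172.669
Contributions (O − E)²/E:
  (175 − 176.855)²/176.855 = 0.0195
  (63 − 95.566)²/95.566 = 11.0975
  (197 − 162.578)²/162.578 = 7.2880
  (205 − 189.866)²/189.866 = 1.2063
  (50 − 102.597)²/102.597 = 26.9642
  (212 − 174.538)²/174.538 = 8.0407
  (232 − 213.446)²/213.446 = 1.6128
  (175 − 115.339)²/115.339 = 30.8606
  (118 − 196.215)²/196.215 = 31.1780
  (156 − 187.833)²/187.833 = 5.3949
  (127 − 101.498)²/101.498 = 6.4075
  (179 − 172.669)²/172.669 = 0.2321
χ² = 0.0195 + 11.0975 + 7.2880 + 1.2063 + 26.9642 + 8.0407 + 1.6128 + 30.8606 + 31.1780 + 5.3949 + 6.4075 + 0.2321 = 130.30

130.30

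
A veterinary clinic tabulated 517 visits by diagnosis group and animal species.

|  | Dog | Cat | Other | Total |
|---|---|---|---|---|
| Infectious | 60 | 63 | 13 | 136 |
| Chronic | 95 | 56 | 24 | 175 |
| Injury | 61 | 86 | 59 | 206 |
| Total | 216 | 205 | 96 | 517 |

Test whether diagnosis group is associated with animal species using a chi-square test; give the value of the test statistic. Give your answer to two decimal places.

37.79

Grand total N = 517.
Expected counts (row total × column total / N):
  Infectious, Dog: 136×216/517 = 56.8201
  Infectious, Cat: 136×205/517 = 53.9265
  Infectious, Other: 136×96/517 = 25.2534
  Chronic, Dog: 175×216/517 = 73.1141
  Chronic, Cat: 175×205/517 = 69.3907
  Chronic, Other: 175×96/517 = 32.4952
  Injury, Dog: 206×216/517 = 86.0658
  Injury, Cat: 206×205/517 = 81.6828
  Injury, Other: 206×96/517 = 38.2515
Contributions (O − E)²/E:
  (60 − 56.8201)²/56.8201 = 0.1780
  (63 − 53.9265)²/53.9265 = 1.5267
  (13 − 25.2534)²/25.2534 = 5.9456
  (95 − 73.1141)²/73.1141 = 6.5513
  (56 − 69.3907)²/69.3907 = 2.5841
  (24 − 32.4952)²/32.4952 = 2.2209
  (61 − 86.0658)²/86.0658 = 7.3002
  (86 − 81.6828)²/81.6828 = 0.2282
  (59 − 38.2515)²/38.2515 = 11.2545
χ² = 0.1780 + 1.5267 + 5.9456 + 6.5513 + 2.5841 + 2.2209 + 7.3002 + 0.2282 + 11.2545 = 37.79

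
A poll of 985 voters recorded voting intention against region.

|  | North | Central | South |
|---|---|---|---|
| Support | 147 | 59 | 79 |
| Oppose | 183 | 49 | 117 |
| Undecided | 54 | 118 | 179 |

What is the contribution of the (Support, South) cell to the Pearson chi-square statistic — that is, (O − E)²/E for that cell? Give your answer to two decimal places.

Row total (Support) = 285; column total (South) = 375; N = 985.
Expected count E = 285 × 375 / 985 = 108.503.
Contribution = (O − E)²/E = (79 − 108.503)² / 108.503 = 8.02.

8.02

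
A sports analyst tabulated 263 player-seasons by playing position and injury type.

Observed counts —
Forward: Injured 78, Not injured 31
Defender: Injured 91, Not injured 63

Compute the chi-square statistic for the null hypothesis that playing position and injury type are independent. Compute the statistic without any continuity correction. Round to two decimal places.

Row totals: 109, 154. Column totals: 169, 94. Grand total N = 263.
Expected counts (row total × column total / N):
  Forward, Injured: 109×169/263 = 70.042
  Forward, Not injured: 109×94/263 = 38.958
  Defender, Injured: 154×169/263 = 98.958
  Defender, Not injured: 154×94/263 = 55.042
Contributions (O − E)²/E:
  (78 − 70.042)²/70.042 = 0.9042
  (31 − 38.958)²/38.958 = 1.6256
  (91 − 98.958)²/98.958 = 0.6400
  (63 − 55.042)²/55.042 = 1.1506
χ² = 0.9042 + 1.6256 + 0.6400 + 1.1506 = 4.32

4.32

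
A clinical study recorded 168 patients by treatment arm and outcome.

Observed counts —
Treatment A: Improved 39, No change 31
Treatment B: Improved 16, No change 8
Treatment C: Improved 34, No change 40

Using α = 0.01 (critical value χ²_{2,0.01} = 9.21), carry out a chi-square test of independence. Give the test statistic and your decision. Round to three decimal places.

3.485; fail to reject H₀

Row totals: 70, 24, 74. Column totals: 89, 79. Grand total N = 168.
Expected counts (row total × column total / N):
  Treatment A, Improved: 70×89/168 = 37.0833
  Treatment A, No change: 70×79/168 = 32.9167
  Treatment B, Improved: 24×89/168 = 12.7143
  Treatment B, No change: 24×79/168 = 11.2857
  Treatment C, Improved: 74×89/168 = 39.2024
  Treatment C, No change: 74×79/168 = 34.7976
Contributions (O − E)²/E:
  (39 − 37.0833)²/37.0833 = 0.0991
  (31 − 32.9167)²/32.9167 = 0.1116
  (16 − 12.7143)²/12.7143 = 0.8491
  (8 − 11.2857)²/11.2857 = 0.9566
  (34 − 39.2024)²/39.2024 = 0.6904
  (40 − 34.7976)²/34.7976 = 0.7778
χ² = 0.0991 + 0.1116 + 0.8491 + 0.9566 + 0.6904 + 0.7778 = 3.485
df = (3−1)(2−1) = 2. Since 3.485 < 9.21, fail to reject the null hypothesis of independence at α = 0.01.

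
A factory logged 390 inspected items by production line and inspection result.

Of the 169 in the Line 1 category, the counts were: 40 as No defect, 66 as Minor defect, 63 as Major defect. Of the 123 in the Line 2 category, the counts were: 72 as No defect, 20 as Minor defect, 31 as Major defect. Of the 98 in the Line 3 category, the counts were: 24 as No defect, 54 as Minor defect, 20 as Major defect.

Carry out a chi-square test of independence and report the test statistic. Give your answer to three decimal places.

Row totals: 169, 123, 98. Column totals: 136, 140, 114. Grand total N = 390.
Expected counts (row total × column total / N):
  Line 1, No defect: 169×136/390 = 58.9333
  Line 1, Minor defect: 169×140/390 = 60.6667
  Line 1, Major defect: 169×114/390 = 49.4000
  Line 2, No defect: 123×136/390 = 42.8923
  Line 2, Minor defect: 123×140/390 = 44.1538
  Line 2, Major defect: 123×114/390 = 35.9538
  Line 3, No defect: 98×136/390 = 34.1744
  Line 3, Minor defect: 98×140/390 = 35.1795
  Line 3, Major defect: 98×114/390 = 28.6462
Contributions (O − E)²/E:
  (40 − 58.9333)²/58.9333 = 6.0826
  (66 − 60.6667)²/60.6667 = 0.4689
  (63 − 49.4000)²/49.4000 = 3.7441
  (72 − 42.8923)²/42.8923 = 19.7532
  (20 − 44.1538)²/44.1538 = 13.2130
  (31 − 35.9538)²/35.9538 = 0.6825
  (24 − 34.1744)²/34.1744 = 3.0291
  (54 − 35.1795)²/35.1795 = 10.0687
  (20 − 28.6462)²/28.6462 = 2.6097
χ² = 6.0826 + 0.4689 + 3.7441 + 19.7532 + 13.2130 + 0.6825 + 3.0291 + 10.0687 + 2.6097 = 59.652

59.652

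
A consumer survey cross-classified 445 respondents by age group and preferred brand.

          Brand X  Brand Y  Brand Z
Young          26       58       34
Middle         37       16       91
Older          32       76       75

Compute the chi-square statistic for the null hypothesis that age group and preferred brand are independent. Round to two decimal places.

54.21

Row totals: 118, 144, 183. Column totals: 95, 150, 200. Grand total N = 445.
Expected counts (row total × column total / N):
  Young, Brand X: 118×95/445 = 25.191
  Young, Brand Y: 118×150/445 = 39.775
  Young, Brand Z: 118×200/445 = 53.034
  Middle, Brand X: 144×95/445 = 30.742
  Middle, Brand Y: 144×150/445 = 48.539
  Middle, Brand Z: 144×200/445 = 64.719
  Older, Brand X: 183×95/445 = 39.067
  Older, Brand Y: 183×150/445 = 61.685
  Older, Brand Z: 183×200/445 = 82.247
Contributions (O − E)²/E:
  (26 − 25.191)²/25.191 = 0.0260
  (58 − 39.775)²/39.775 = 8.3507
  (34 − 53.034)²/53.034 = 6.8313
  (37 − 30.742)²/30.742 = 1.2739
  (16 − 48.539)²/48.539 = 21.8131
  (91 − 64.719)²/64.719 = 10.6722
  (32 − 39.067)²/39.067 = 1.2784
  (76 − 61.685)²/61.685 = 3.3220
  (75 − 82.247)²/82.247 = 0.6386
χ² = 0.0260 + 8.3507 + 6.8313 + 1.2739 + 21.8131 + 10.6722 + 1.2784 + 3.3220 + 0.6386 = 54.21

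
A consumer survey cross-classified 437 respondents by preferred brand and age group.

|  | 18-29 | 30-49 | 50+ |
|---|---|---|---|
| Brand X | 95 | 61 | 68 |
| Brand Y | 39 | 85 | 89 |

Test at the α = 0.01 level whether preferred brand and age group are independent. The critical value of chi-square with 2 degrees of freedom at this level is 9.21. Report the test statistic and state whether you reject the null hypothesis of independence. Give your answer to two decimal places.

29.90; reject H₀

Row totals: 224, 213. Column totals: 134, 146, 157. Grand total N = 437.
Expected counts (row total × column total / N):
  Brand X, 18-29: 224×134/437 = 68.686
  Brand X, 30-49: 224×146/437 = 74.838
  Brand X, 50+: 224×157/437 = 80.476
  Brand Y, 18-29: 213×134/437 = 65.314
  Brand Y, 30-49: 213×146/437 = 71.162
  Brand Y, 50+: 213×157/437 = 76.524
Contributions (O − E)²/E:
  (95 − 68.686)²/68.686 = 10.0810
  (61 − 74.838)²/74.838 = 2.5587
  (68 − 80.476)²/80.476 = 1.9341
  (39 − 65.314)²/65.314 = 10.6015
  (85 − 71.162)²/71.162 = 2.6909
  (89 − 76.524)²/76.524 = 2.0340
χ² = 10.0810 + 2.5587 + 1.9341 + 10.6015 + 2.6909 + 2.0340 = 29.90
df = (2−1)(3−1) = 2. Since 29.90 > 9.21, reject the null hypothesis of independence at α = 0.01.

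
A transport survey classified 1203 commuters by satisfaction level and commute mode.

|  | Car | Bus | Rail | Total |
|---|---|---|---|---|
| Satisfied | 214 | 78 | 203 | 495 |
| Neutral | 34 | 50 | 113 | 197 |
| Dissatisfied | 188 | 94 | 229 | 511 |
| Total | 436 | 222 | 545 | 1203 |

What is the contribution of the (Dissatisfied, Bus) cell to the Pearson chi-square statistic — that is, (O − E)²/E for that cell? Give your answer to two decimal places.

0.00

Row total (Dissatisfied) = 511; column total (Bus) = 222; N = 1203.
Expected count E = 511 × 222 / 1203 = 94.299.
Contribution = (O − E)²/E = (94 − 94.299)² / 94.299 = 0.00.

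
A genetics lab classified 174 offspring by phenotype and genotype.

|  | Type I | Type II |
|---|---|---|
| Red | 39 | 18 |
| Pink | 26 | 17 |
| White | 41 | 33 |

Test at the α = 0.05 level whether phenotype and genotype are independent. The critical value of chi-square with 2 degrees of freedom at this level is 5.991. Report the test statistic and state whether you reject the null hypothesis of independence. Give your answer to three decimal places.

2.296; fail to reject H₀

Row totals: 57, 43, 74. Column totals: 106, 68. Grand total N = 174.
Expected counts (row total × column total / N):
  Red, Type I: 57×106/174 = 34.7241
  Red, Type II: 57×68/174 = 22.2759
  Pink, Type I: 43×106/174 = 26.1954
  Pink, Type II: 43×68/174 = 16.8046
  White, Type I: 74×106/174 = 45.0805
  White, Type II: 74×68/174 = 28.9195
Contributions (O − E)²/E:
  (39 − 34.7241)²/34.7241 = 0.5265
  (18 − 22.2759)²/22.2759 = 0.8208
  (26 − 26.1954)²/26.1954 = 0.0015
  (17 − 16.8046)²/16.8046 = 0.0023
  (41 − 45.0805)²/45.0805 = 0.3693
  (33 − 28.9195)²/28.9195 = 0.5758
χ² = 0.5265 + 0.8208 + 0.0015 + 0.0023 + 0.3693 + 0.5758 = 2.296
df = (3−1)(2−1) = 2. Since 2.296 < 5.991, fail to reject the null hypothesis of independence at α = 0.05.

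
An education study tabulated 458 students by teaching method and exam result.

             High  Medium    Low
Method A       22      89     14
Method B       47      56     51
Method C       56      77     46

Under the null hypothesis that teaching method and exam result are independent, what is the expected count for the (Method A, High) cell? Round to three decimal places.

Row total (Method A) = 125; column total (High) = 125; grand total N = 458.
Expected count = (row total × column total) / N = 125 × 125 / 458 = 34.116.

34.116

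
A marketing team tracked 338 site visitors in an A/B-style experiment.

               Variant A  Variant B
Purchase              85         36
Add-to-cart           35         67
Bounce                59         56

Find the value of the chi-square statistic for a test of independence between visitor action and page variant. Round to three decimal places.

Row totals: 121, 102, 115. Column totals: 179, 159. Grand total N = 338.
Expected counts (row total × column total / N):
  Purchase, Variant A: 121×179/338 = 64.07988
  Purchase, Variant B: 121×159/338 = 56.92012
  Add-to-cart, Variant A: 102×179/338 = 54.01775
  Add-to-cart, Variant B: 102×159/338 = 47.98225
  Bounce, Variant A: 115×179/338 = 60.90237
  Bounce, Variant B: 115×159/338 = 54.09763
Contributions (O − E)²/E:
  (85 − 64.07988)²/64.07988 = 6.8298
  (36 − 56.92012)²/56.92012 = 7.6889
  (35 − 54.01775)²/54.01775 = 6.6955
  (67 − 47.98225)²/47.98225 = 7.5377
  (59 − 60.90237)²/60.90237 = 0.0594
  (56 − 54.09763)²/54.09763 = 0.0669
χ² = 6.8298 + 7.6889 + 6.6955 + 7.5377 + 0.0594 + 0.0669 = 28.878

28.878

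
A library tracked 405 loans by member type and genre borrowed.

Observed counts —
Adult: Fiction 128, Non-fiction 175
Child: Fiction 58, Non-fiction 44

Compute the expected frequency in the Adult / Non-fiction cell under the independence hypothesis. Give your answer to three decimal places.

Row total (Adult) = 303; column total (Non-fiction) = 219; grand total N = 405.
Expected count = (row total × column total) / N = 303 × 219 / 405 = 163.844.

163.844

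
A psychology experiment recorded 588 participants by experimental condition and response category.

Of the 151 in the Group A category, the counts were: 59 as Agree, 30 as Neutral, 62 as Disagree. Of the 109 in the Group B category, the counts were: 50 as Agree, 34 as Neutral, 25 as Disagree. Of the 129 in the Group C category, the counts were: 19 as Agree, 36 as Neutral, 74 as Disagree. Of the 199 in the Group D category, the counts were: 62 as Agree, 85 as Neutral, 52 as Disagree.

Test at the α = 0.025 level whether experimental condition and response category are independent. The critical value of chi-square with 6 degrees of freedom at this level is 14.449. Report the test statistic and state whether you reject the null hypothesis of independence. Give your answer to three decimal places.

63.543; reject H₀

Row totals: 151, 109, 129, 199. Column totals: 190, 185, 213. Grand total N = 588.
Expected counts (row total × column total / N):
  Group A, Agree: 151×190/588 = 48.7925
  Group A, Neutral: 151×185/588 = 47.5085
  Group A, Disagree: 151×213/588 = 54.6990
  Group B, Agree: 109×190/588 = 35.2211
  Group B, Neutral: 109×185/588 = 34.2942
  Group B, Disagree: 109×213/588 = 39.4847
  Group C, Agree: 129×190/588 = 41.6837
  Group C, Neutral: 129×185/588 = 40.5867
  Group C, Disagree: 129×213/588 = 46.7296
  Group D, Agree: 199×190/588 = 64.3027
  Group D, Neutral: 199×185/588 = 62.6105
  Group D, Disagree: 199×213/588 = 72.0867
Contributions (O − E)²/E:
  (59 − 48.7925)²/48.7925 = 2.1354
  (30 − 47.5085)²/47.5085 = 6.4525
  (62 − 54.6990)²/54.6990 = 0.9745
  (50 − 35.2211)²/35.2211 = 6.2013
  (34 − 34.2942)²/34.2942 = 0.0025
  (25 − 39.4847)²/39.4847 = 5.3136
  (19 − 41.6837)²/41.6837 = 12.3442
  (36 − 40.5867)²/40.5867 = 0.5183
  (74 − 46.7296)²/46.7296 = 15.9144
  (62 − 64.3027)²/64.3027 = 0.0825
  (85 − 62.6105)²/62.6105 = 8.0065
  (52 − 72.0867)²/72.0867 = 5.5971
χ² = 2.1354 + 6.4525 + 0.9745 + 6.2013 + 0.0025 + 5.3136 + 12.3442 + 0.5183 + 15.9144 + 0.0825 + 8.0065 + 5.5971 = 63.543
df = (4−1)(3−1) = 6. Since 63.543 > 14.449, reject the null hypothesis of independence at α = 0.025.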